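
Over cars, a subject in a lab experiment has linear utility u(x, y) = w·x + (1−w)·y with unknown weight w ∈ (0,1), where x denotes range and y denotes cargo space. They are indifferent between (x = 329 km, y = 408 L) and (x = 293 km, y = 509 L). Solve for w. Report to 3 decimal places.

u(329,408) = u(293,509) means w·329 + (1−w)·408 = w·293 + (1−w)·509.
Collecting terms: w·36 = (1−w)·101.
Hence w = 101/(36+101) = 101/137 = 0.737.

w = 0.737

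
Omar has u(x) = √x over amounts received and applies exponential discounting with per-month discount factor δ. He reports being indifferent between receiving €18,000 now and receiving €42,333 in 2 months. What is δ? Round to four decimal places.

Indifference means u(18000) = δ^2 · u(42333), so δ^2 = u(18000)/u(42333).
Since u(x) = √x, δ^2 = √(18000/42333) = 0.65207.
So δ = 0.65207^(1/2) ≈ 0.8075.

δ ≈ 0.8075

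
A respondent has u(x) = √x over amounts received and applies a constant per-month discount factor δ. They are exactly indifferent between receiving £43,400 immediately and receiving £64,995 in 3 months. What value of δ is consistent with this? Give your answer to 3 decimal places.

Equating discounted utilities: u(43400) = δ^3·u(64995) ⇒ δ^3 = u(43400)/u(64995).
With u(x) = √x: δ^3 = √43400/√64995 = √(43400/64995) = 0.81716.
Taking the cube root: δ = 0.81716^(1/3) ≈ 0.935.

δ ≈ 0.935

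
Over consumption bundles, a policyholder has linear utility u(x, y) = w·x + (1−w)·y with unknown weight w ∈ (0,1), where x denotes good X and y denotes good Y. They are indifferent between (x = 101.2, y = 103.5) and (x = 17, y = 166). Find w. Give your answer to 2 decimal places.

Indifference: w·101.2 + (1−w)·103.5 = w·17 + (1−w)·166.
Rearranging, 84.2·w − 62.5·(1−w) = 0.
Hence w = 62.5/(84.2+62.5) = 62.5/146.7 = 0.43.

w = 0.43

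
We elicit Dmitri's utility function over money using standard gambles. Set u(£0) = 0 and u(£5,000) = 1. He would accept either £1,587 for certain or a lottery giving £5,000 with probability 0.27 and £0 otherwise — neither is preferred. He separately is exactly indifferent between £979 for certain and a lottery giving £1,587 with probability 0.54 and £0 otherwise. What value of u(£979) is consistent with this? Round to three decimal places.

From the first indifference, u(£1,587) = 0.27·u(£5,000) + 0.73·u(£0) = 0.27·1 + 0.73·0 = 0.27.
Then u(£979) = 0.54·u(£1,587) + 0.46·u(£0) = 0.54·0.27 + 0.46·0.00 = 0.1458.

0.146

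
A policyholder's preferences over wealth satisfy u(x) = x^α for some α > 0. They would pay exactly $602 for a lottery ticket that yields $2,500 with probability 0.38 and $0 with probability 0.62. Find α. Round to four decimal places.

α ≈ 0.6796

The lottery's expected utility is 0.38·u(2500) + 0.62·u(0) = 0.38·2500^α (since u(0) = 0 for α > 0).
Equating: 602^α = 0.38·2500^α, i.e. 0.2408^α = 0.38.
Take logs: α = ln 0.38 / ln(602/2500) ≈ 0.679584.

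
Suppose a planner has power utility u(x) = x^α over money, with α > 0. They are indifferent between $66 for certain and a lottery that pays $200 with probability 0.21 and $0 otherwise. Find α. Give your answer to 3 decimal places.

α ≈ 1.408

EU(lottery) = 0.21·200^α + 0.79·0 = 0.21·200^α.
Equating: 66^α = 0.21·200^α, i.e. 0.3300^α = 0.21.
Take logs: α = ln 0.21 / ln(66/200) ≈ 1.40769.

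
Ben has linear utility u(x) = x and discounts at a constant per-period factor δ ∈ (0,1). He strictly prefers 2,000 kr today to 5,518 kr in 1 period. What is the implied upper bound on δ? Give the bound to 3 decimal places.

Under u(x) = x this choice says 2000 > δ·5518.
So δ < 2000/5518 = 0.36245.

δ < 0.362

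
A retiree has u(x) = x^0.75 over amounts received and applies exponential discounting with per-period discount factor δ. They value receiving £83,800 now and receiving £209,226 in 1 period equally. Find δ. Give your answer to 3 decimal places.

δ ≈ 0.503

Indifference means u(83800) = δ · u(209226), so δ = u(83800)/u(209226).
Since u(x) = x^0.75, δ = (83800/209226)^0.75 = 0.40052^0.75 = 0.50347.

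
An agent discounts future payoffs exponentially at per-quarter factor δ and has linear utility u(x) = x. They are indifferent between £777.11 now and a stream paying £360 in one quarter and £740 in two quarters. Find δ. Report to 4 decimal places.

Equating present values: 777.11 = 360δ + 740δ².
That is, 740δ² + 360δ − 777.11 = 0, a quadratic in δ.
By the quadratic formula (taking the positive root), δ = (−360 + √2429845.60) / 1480 ≈ 0.8100.

δ ≈ 0.8100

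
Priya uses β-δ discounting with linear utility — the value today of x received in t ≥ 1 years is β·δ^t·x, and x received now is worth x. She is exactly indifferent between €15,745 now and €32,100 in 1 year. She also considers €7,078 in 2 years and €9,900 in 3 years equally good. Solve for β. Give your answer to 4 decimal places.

Both payoffs in the second observation are in the future, so β drops out: δ^2·7078 = δ^3·9900 ⇒ δ = 7078/9900 = 0.71495.
Substituting δ into 15745 = β·δ·32100: β = 15745/(22949.879) ≈ 0.6861.

β ≈ 0.6861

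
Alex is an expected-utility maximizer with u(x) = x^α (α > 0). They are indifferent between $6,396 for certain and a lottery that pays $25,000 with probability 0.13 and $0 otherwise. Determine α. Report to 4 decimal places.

The lottery's expected utility is 0.13·u(25000) + 0.87·u(0) = 0.13·25000^α (since u(0) = 0 for α > 0).
Equating: 6396^α = 0.13·25000^α, i.e. 0.2558^α = 0.13.
Take logs: α = ln 0.13 / ln(6396/25000) ≈ 1.496638.

α ≈ 1.4966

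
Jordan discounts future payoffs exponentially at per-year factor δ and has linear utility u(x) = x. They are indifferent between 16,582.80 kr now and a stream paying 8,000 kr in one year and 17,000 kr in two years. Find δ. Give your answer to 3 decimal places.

Present value of the stream is 8000·δ + 17000·δ². Indifference gives 8000δ + 17000δ² = 16582.80.
That is, 17000δ² + 8000δ − 16582.80 = 0, a quadratic in δ.
The positive root is δ = [−8000 + √(8000² + 4·17000·16582.80)] / (2·17000) = (−8000 + 34520.000)/34000 ≈ 0.780.

δ ≈ 0.780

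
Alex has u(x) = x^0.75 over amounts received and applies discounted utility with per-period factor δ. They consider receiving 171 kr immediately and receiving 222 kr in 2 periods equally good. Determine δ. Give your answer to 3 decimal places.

δ ≈ 0.907

The payoff in 2 periods is discounted by δ^2, so u(171) = δ^2·u(222) and δ^2 = u(171)/u(222).
With u(x) = x^0.75: δ^2 = 171^0.75/222^0.75 = (171/222)^0.75 = 0.82221.
So δ = 0.82221^(1/2) ≈ 0.907.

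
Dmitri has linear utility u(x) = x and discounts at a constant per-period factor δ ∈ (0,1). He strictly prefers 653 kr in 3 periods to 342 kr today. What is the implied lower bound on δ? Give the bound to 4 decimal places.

Under u(x) = x this choice says 342 < δ^3·653.
Hence δ^3 > 342/653 = 0.52374, and x ↦ x^(1/3) is increasing on (0,∞).
δ > (342/653)^(1/3) ≈ 0.8061.

δ > 0.8061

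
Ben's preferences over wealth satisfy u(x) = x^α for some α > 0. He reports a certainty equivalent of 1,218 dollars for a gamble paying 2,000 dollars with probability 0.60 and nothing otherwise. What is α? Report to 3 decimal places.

α ≈ 1.030

The lottery's expected utility is 0.60·u(2000) + 0.40·u(0) = 0.60·2000^α (since u(0) = 0 for α > 0).
Indifference: 1218^α = 0.60·2000^α, so (1218/2000)^α = 0.60.
α = ln(0.60) / ln(1218/2000) = -0.510826/-0.495937 ≈ 1.030.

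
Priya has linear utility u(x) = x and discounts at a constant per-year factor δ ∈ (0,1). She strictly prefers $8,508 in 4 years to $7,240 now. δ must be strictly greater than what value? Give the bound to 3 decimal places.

δ > 0.960

The preference means 7240 < δ^4·8508.
Dividing by 8508: δ^4 > 0.85096. Both sides are positive, so the 4th root keeps the direction.
δ > 0.85096^(1/4) = 0.960.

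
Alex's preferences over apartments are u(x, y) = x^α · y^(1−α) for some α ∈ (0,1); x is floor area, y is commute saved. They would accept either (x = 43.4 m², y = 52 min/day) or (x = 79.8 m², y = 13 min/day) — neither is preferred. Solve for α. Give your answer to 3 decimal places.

α ≈ 0.695

Indifference: 43.4^α · 52^(1−α) = 79.8^α · 13^(1−α).
(43.4/79.8)^α = (13/52)^(1−α); take logs: α·ln(43.4/79.8) = (1−α)·ln(13/52), i.e. α·-0.609064 = (1−α)·-1.386294.
With A = -0.609064 and B = -1.386294: α·A = (1−α)·B, so α = B/(A+B) = -1.386294/-1.995358 ≈ 0.695.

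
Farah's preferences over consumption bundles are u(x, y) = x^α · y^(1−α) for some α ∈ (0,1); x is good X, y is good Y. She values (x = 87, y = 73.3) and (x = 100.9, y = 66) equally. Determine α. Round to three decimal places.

Set the two utilities equal: 87^α·73.3^(1−α) = 100.9^α·66^(1−α).
Taking logs: α·ln 87 + (1−α)·ln 73.3 = α·ln 100.9 + (1−α)·ln 66, i.e. α·-0.148222 = (1−α)·-0.104906.
With A = -0.148222 and B = -0.104906: α·A = (1−α)·B, so α = B/(A+B) = -0.104906/-0.253128 ≈ 0.414.

α ≈ 0.414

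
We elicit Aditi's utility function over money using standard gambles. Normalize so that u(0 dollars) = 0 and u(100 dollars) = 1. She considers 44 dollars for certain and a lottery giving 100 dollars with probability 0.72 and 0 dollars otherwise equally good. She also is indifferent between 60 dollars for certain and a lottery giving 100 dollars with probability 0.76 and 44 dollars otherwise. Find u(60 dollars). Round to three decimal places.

The first gamble pins u(44 dollars): it must equal 0.72·1 + 0.28·0 = 0.72.
The second indifference gives u(60 dollars) = 0.76·u(100 dollars) + 0.24·u(44 dollars) = 0.76·1.00 + 0.24·0.72 = 0.9328.

0.933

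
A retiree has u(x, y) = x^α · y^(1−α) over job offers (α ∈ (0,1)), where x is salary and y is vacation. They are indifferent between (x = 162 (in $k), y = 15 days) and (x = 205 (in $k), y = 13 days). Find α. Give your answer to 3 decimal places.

α ≈ 0.378

Set the two utilities equal: 162^α·15^(1−α) = 205^α·13^(1−α).
(162/205)^α = (13/15)^(1−α); take logs: α·ln(162/205) = (1−α)·ln(13/15), i.e. α·-0.235414 = (1−α)·-0.143101.
With A = -0.235414 and B = -0.143101: α·A = (1−α)·B, so α = B/(A+B) = -0.143101/-0.378515 ≈ 0.378.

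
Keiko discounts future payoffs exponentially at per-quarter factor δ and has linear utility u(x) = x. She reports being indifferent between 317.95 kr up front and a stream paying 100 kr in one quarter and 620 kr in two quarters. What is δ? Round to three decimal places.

δ ≈ 0.640

Present value of the stream is 100·δ + 620·δ². Indifference gives 100δ + 620δ² = 317.95.
So 620δ² + 100δ − 317.95 = 0.
The positive root is δ = [−100 + √(100² + 4·620·317.95)] / (2·620) = (−100 + 893.597)/1240 ≈ 0.640.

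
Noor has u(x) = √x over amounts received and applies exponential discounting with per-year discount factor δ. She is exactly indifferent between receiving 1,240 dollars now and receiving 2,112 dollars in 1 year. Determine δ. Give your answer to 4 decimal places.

Equating discounted utilities: u(1240) = δ·u(2112) ⇒ δ = u(1240)/u(2112).
With u(x) = √x: δ = √1240/√2112 = √(1240/2112) = 0.76624.

δ ≈ 0.7662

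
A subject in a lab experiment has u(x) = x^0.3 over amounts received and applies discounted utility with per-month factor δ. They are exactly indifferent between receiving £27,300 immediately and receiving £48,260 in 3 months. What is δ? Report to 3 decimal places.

δ ≈ 0.945

Equating discounted utilities: u(27300) = δ^3·u(48260) ⇒ δ^3 = u(27300)/u(48260).
With u(x) = x^0.3: δ^3 = 27300^0.3/48260^0.3 = (27300/48260)^0.3 = 0.84289.
Taking the cube root: δ = 0.84289^(1/3) ≈ 0.945.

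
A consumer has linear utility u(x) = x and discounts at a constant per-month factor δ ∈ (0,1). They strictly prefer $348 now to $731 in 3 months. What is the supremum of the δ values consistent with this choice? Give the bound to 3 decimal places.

δ < 0.781

Under u(x) = x this choice says 348 > δ^3·731.
So δ^3 < 348/731 = 0.47606; taking the cube root of both positive sides preserves the inequality.
δ < 0.47606^(1/3) = 0.781.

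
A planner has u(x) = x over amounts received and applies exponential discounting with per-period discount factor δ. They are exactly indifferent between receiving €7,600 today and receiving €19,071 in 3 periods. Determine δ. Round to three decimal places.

Equating discounted utilities: u(7600) = δ^3·u(19071) ⇒ δ^3 = u(7600)/u(19071).
With u(x) = x: δ^3 = 7600/19071 = 0.39851.
Hence δ = (0.39851)^(1/3) = 0.73589.

δ ≈ 0.736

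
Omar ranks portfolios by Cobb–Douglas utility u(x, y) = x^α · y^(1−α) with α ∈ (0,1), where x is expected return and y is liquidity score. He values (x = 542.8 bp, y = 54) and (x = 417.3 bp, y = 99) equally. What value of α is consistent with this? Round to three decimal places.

The Cobb–Douglas utilities coincide, so 542.8^α·54^(1−α) = 417.3^α·99^(1−α).
Rearrange to (542.8/417.3)^α = (99/54)^(1−α) and take logs: α·0.262936 = (1−α)·0.606136.
Thus α·(0.869072) = 0.606136, so α = 0.606136/0.869072 ≈ 0.697.

α ≈ 0.697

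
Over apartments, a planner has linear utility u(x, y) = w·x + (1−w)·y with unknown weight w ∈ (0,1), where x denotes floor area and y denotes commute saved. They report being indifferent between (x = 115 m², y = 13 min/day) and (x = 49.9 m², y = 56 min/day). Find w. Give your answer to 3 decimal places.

w = 0.398

u(115,13) = u(49.9,56) means w·115 + (1−w)·13 = w·49.9 + (1−w)·56.
Collecting terms: w·65.1 = (1−w)·43.
So w/(1−w) = 43/65.1 = 0.6605, giving w = 43/(65.1+43) = 0.398.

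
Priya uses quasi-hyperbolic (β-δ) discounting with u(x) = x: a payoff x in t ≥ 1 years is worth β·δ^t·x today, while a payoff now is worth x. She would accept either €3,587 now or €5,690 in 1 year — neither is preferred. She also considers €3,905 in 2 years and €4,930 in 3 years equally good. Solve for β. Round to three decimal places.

Both payoffs in the second observation are in the future, so β drops out: δ^2·3905 = δ^3·4930 ⇒ δ = 3905/4930 = 0.79209.
The first indifference: 3587 = β·δ·5690, so β = 3587/(δ·5690) = 3587/(0.79209·5690) ≈ 0.796.

β ≈ 0.796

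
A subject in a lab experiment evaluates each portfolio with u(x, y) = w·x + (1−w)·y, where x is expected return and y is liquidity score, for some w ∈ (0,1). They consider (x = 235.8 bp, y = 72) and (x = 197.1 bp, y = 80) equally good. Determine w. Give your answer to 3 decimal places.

w = 0.171

u(235.8,72) = u(197.1,80) means w·235.8 + (1−w)·72 = w·197.1 + (1−w)·80.
Collecting terms: w·38.7 = (1−w)·8.
So w/(1−w) = 8/38.7 = 0.2067, giving w = 8/(38.7+8) = 0.171.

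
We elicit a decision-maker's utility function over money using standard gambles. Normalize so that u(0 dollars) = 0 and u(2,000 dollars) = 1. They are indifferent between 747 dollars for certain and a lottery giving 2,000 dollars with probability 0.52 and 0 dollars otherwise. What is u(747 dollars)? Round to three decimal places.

0.520

u(747 dollars) equals the lottery's expected utility: 0.52·1 + 0.48·0 = 0.52.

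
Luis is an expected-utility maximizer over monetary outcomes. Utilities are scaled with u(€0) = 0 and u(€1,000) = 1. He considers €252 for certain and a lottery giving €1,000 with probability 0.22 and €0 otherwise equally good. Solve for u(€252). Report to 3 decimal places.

The indifference gives u(€252) = 0.22·u(€1,000) + 0.78·u(€0) = 0.22·1 + 0.78·0 = 0.22.

0.220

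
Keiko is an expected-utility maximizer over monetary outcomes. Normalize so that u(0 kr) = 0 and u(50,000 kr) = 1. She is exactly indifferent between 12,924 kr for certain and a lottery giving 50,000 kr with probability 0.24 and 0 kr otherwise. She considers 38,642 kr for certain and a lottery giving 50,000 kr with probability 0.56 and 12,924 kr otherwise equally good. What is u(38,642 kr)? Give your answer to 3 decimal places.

The first gamble pins u(12,924 kr): it must equal 0.24·1 + 0.76·0 = 0.24.
Then u(38,642 kr) = 0.56·u(50,000 kr) + 0.44·u(12,924 kr) = 0.56·1.00 + 0.44·0.24 = 0.6656.

0.666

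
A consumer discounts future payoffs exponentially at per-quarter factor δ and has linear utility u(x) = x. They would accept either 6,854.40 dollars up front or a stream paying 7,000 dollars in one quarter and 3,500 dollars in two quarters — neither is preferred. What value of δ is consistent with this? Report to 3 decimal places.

Equating present values: 6854.40 = 7000δ + 3500δ².
Rearranged: 3500δ² + 7000δ − 6854.40 = 0.
The positive root is δ = [−7000 + √(7000² + 4·3500·6854.40)] / (2·3500) = (−7000 + 12040.000)/7000 ≈ 0.720.

δ ≈ 0.720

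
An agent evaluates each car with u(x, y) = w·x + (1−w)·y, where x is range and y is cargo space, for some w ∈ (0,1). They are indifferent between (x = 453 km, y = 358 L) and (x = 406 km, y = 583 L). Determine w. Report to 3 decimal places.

w = 0.827

Equating utilities: w·453 + (1−w)·358 = w·406 + (1−w)·583.
Rearranging, 47·w − 225·(1−w) = 0.
The marginal rate of substitution is 225/47, so w = 225/(47+225) = 0.827.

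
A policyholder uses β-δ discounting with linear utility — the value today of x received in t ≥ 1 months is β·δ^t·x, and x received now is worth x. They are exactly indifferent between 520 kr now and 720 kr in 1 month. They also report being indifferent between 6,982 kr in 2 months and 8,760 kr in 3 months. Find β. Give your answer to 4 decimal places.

β ≈ 0.9061

From the later pair, β·δ^2·6982 = β·δ^3·8760; dividing through, δ = 6982/8760 = 0.79703.
The first indifference: 520 = β·δ·720, so β = 520/(δ·720) = 520/(0.79703·720) ≈ 0.9061.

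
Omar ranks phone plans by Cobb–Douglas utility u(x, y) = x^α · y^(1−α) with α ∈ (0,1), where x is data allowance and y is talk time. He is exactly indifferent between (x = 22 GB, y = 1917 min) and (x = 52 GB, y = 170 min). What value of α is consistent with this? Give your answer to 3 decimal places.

Indifference: 22^α · 1917^(1−α) = 52^α · 170^(1−α).
(22/52)^α = (170/1917)^(1−α); take logs: α·ln(22/52) = (1−α)·ln(170/1917), i.e. α·-0.860201 = (1−α)·-2.422718.
Thus α·(-3.282919) = -2.422718, so α = -2.422718/-3.282919 ≈ 0.738.

α ≈ 0.738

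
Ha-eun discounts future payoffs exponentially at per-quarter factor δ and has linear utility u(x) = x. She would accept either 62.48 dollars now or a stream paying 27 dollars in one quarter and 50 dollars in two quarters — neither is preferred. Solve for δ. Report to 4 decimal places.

δ ≈ 0.8800

Present value of the stream is 27·δ + 50·δ². Indifference gives 27δ + 50δ² = 62.48.
Rearranged: 50δ² + 27δ − 62.48 = 0.
δ = (−27 + √(27² + 4·50·62.48)) / (2·50) = (−27 + √13225.00) / 100 ≈ 0.8800.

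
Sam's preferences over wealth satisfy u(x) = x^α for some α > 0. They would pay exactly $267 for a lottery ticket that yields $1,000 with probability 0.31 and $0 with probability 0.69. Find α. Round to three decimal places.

α ≈ 0.887

The lottery's expected utility is 0.31·u(1000) + 0.69·u(0) = 0.31·1000^α (since u(0) = 0 for α > 0).
Equating: 267^α = 0.31·1000^α, i.e. 0.2670^α = 0.31.
Taking logs: α·ln(267/1000) = ln(0.31), so α = -1.171183 / -1.320507 ≈ 0.887.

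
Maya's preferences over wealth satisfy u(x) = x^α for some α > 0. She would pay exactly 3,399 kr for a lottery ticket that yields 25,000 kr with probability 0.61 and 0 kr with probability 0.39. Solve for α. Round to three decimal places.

α ≈ 0.248

EU(lottery) = 0.61·25000^α + 0.39·0 = 0.61·25000^α.
Indifference: 3399^α = 0.61·25000^α, so (3399/25000)^α = 0.61.
α = ln(0.61) / ln(3399/25000) = -0.494296/-1.995395 ≈ 0.248.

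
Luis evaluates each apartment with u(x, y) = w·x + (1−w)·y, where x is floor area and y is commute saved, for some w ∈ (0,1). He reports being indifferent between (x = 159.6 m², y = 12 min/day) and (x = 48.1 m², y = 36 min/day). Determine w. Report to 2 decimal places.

u(159.6,12) = u(48.1,36) means w·159.6 + (1−w)·12 = w·48.1 + (1−w)·36.
Collecting terms: w·111.5 = (1−w)·24.
So w/(1−w) = 24/111.5 = 0.2152, giving w = 24/(111.5+24) = 0.18.

w = 0.18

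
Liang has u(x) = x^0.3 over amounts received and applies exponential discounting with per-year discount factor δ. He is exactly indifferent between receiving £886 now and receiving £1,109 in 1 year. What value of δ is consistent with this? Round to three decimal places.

δ ≈ 0.935

The payoff in 1 year is discounted by δ, so u(886) = δ·u(1109) and δ = u(886)/u(1109).
Since u(x) = x^0.3, δ = (886/1109)^0.3 = 0.79892^0.3 = 0.93487.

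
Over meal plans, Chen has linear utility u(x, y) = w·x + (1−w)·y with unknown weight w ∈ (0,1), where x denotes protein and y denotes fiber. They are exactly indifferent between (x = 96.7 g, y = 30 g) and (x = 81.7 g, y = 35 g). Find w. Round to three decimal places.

w = 0.250

u(96.7,30) = u(81.7,35) means w·96.7 + (1−w)·30 = w·81.7 + (1−w)·35.
Rearranging, 15·w − 5·(1−w) = 0.
The marginal rate of substitution is 5/15, so w = 5/(15+5) = 0.250.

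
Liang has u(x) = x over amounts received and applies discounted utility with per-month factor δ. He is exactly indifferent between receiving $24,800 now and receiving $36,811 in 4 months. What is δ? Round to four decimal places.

δ ≈ 0.9060

Indifference means u(24800) = δ^4 · u(36811), so δ^4 = u(24800)/u(36811).
With u(x) = x: δ^4 = 24800/36811 = 0.67371.
Taking the 4th root: δ = 0.67371^(1/4) ≈ 0.9060.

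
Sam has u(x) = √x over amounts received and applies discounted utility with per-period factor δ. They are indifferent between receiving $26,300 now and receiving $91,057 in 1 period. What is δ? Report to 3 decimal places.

Equating discounted utilities: u(26300) = δ·u(91057) ⇒ δ = u(26300)/u(91057).
With u(x) = √x: δ = √26300/√91057 = √(26300/91057) = 0.53743.

δ ≈ 0.537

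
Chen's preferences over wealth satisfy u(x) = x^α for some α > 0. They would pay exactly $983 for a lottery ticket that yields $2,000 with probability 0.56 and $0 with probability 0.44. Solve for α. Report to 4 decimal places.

α ≈ 0.8163

EU(lottery) = 0.56·2000^α + 0.44·0 = 0.56·2000^α.
Setting u(983) equal to that: 983^α = 0.56·2000^α ⇒ (983/2000)^α = 0.56.
Take logs: α = ln 0.56 / ln(983/2000) ≈ 0.816309.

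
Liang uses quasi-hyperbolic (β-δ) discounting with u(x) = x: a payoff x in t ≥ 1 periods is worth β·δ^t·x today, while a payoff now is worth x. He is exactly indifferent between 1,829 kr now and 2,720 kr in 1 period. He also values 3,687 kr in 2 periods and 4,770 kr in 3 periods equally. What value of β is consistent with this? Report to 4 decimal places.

β ≈ 0.8699

Both payoffs in the second observation are in the future, so β drops out: δ^2·3687 = δ^3·4770 ⇒ δ = 3687/4770 = 0.77296.
Now use the now-vs-future pair: 1829 = β·δ·2720 gives β = 1829/(0.77296·2720) ≈ 0.8699.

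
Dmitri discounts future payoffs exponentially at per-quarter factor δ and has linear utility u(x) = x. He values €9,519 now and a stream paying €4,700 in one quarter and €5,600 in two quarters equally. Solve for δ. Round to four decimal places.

Equating present values: 9519 = 4700δ + 5600δ².
Rearranged: 5600δ² + 4700δ − 9519 = 0.
By the quadratic formula (taking the positive root), δ = (−4700 + √235315600.00) / 11200 ≈ 0.9500.

δ ≈ 0.9500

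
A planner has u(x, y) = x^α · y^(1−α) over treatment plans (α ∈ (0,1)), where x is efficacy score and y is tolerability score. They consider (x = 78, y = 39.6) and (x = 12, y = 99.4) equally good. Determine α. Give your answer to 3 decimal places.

Indifference: 78^α · 39.6^(1−α) = 12^α · 99.4^(1−α).
(78/12)^α = (99.4/39.6)^(1−α); take logs: α·ln(78/12) = (1−α)·ln(99.4/39.6), i.e. α·1.871802 = (1−α)·0.920323.
So α/(1−α) = (0.920323)/(1.871802) = 0.491678, and α = 0.491678/1.491678 ≈ 0.330.

α ≈ 0.330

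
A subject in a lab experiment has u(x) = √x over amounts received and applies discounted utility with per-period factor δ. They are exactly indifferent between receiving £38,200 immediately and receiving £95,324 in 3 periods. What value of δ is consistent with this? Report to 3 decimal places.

The payoff in 3 periods is discounted by δ^3, so u(38200) = δ^3·u(95324) and δ^3 = u(38200)/u(95324).
Since u(x) = √x, δ^3 = √(38200/95324) = 0.63304.
So δ = 0.63304^(1/3) ≈ 0.859.

δ ≈ 0.859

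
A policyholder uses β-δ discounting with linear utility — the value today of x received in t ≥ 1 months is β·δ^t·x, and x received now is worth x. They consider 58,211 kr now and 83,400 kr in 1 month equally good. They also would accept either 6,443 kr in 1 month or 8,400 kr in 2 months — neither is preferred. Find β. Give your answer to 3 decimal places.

β ≈ 0.910

Both payoffs in the second observation are in the future, so β drops out: δ^1·6443 = δ^2·8400 ⇒ δ = 6443/8400 = 0.76702.
The first indifference: 58211 = β·δ·83400, so β = 58211/(δ·83400) = 58211/(0.76702·83400) ≈ 0.910.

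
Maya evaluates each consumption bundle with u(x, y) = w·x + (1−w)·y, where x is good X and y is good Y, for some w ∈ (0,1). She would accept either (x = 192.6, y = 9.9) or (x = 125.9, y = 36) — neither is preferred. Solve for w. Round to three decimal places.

Indifference: w·192.6 + (1−w)·9.9 = w·125.9 + (1−w)·36.
Rearranging, 66.7·w − 26.1·(1−w) = 0.
The marginal rate of substitution is 26.1/66.7, so w = 26.1/(66.7+26.1) = 0.281.

w = 0.281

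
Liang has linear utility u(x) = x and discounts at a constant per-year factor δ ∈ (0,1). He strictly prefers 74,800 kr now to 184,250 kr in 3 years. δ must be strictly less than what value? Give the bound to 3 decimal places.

δ < 0.740

Under u(x) = x this choice says 74800 > δ^3·184250.
So δ^3 < 74800/184250 = 0.40597; taking the cube root of both positive sides preserves the inequality.
δ < (74800/184250)^(1/3) ≈ 0.740.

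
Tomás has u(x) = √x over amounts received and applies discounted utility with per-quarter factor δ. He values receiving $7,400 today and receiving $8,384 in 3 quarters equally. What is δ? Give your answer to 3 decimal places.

δ ≈ 0.979

The payoff in 3 quarters is discounted by δ^3, so u(7400) = δ^3·u(8384) and δ^3 = u(7400)/u(8384).
Since u(x) = √x, δ^3 = √(7400/8384) = 0.93949.
Hence δ = (0.93949)^(1/3) = 0.97941.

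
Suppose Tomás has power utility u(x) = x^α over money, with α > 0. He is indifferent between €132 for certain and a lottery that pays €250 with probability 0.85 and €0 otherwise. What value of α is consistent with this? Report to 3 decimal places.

α ≈ 0.254

Since u(0) = 0, the lottery's EU is 0.85·250^α.
Equating: 132^α = 0.85·250^α, i.e. 0.5280^α = 0.85.
Take logs: α = ln 0.85 / ln(132/250) ≈ 0.25447.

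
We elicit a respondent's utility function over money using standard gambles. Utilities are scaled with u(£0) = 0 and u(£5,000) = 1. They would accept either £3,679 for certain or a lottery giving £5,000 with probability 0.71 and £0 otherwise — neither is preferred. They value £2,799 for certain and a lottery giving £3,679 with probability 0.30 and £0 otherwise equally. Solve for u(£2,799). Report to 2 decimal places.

0.21

First, u(£3,679) = 0.71·u(£5,000) + 0.29·u(£0) = 0.71.
The second indifference gives u(£2,799) = 0.30·u(£3,679) + 0.70·u(£0) = 0.30·0.71 + 0.70·0.00 = 0.2130.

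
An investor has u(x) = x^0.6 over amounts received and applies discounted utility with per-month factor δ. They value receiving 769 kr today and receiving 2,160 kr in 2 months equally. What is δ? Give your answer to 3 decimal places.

δ ≈ 0.734

Indifference means u(769) = δ^2 · u(2160), so δ^2 = u(769)/u(2160).
With u(x) = x^0.6: δ^2 = 769^0.6/2160^0.6 = (769/2160)^0.6 = 0.53813.
So δ = 0.53813^(1/2) ≈ 0.734.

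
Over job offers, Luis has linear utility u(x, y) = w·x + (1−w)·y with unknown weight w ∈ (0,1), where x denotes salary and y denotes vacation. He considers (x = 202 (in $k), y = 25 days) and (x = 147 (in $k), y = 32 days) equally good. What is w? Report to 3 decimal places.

Indifference: w·202 + (1−w)·25 = w·147 + (1−w)·32.
Rearranging, 55·w − 7·(1−w) = 0.
Hence w = 7/(55+7) = 7/62 = 0.113.

w = 0.113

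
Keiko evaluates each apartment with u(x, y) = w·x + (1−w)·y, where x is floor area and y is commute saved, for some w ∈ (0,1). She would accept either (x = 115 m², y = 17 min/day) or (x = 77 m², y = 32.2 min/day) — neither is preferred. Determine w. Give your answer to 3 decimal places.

u(115,17) = u(77,32.2) means w·115 + (1−w)·17 = w·77 + (1−w)·32.2.
Collecting terms: w·38 = (1−w)·15.2.
So w/(1−w) = 15.2/38 = 0.4000, giving w = 15.2/(38+15.2) = 0.286.

w = 0.286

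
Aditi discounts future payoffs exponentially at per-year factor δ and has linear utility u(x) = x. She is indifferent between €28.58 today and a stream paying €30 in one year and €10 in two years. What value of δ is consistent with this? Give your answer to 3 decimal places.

δ ≈ 0.760

The stream is worth 30δ + 10δ² today, so 30δ + 10δ² = 28.58.
That is, 10δ² + 30δ − 28.58 = 0, a quadratic in δ.
The positive root is δ = [−30 + √(30² + 4·10·28.58)] / (2·10) = (−30 + 45.202)/20 ≈ 0.760.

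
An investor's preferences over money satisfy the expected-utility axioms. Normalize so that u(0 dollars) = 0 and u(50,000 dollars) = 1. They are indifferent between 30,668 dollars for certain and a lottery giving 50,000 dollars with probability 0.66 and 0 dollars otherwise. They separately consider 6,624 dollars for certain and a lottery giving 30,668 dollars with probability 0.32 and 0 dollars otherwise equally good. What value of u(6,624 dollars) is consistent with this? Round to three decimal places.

The first gamble pins u(30,668 dollars): it must equal 0.66·1 + 0.34·0 = 0.66.
Then u(6,624 dollars) = 0.32·u(30,668 dollars) + 0.68·u(0 dollars) = 0.32·0.66 + 0.68·0.00 = 0.2112.

0.211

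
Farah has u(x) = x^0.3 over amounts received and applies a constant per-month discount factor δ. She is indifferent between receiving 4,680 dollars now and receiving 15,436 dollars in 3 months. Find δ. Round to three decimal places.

δ ≈ 0.888

Indifference means u(4680) = δ^3 · u(15436), so δ^3 = u(4680)/u(15436).
Since u(x) = x^0.3, δ^3 = (4680/15436)^0.3 = 0.30319^0.3 = 0.69906.
Taking the cube root: δ = 0.69906^(1/3) ≈ 0.888.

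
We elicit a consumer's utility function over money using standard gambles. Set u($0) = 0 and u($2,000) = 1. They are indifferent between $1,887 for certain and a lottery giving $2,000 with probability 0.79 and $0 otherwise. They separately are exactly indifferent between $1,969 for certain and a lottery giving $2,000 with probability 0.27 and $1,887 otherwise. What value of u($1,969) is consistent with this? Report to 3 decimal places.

0.847

From the first indifference, u($1,887) = 0.79·u($2,000) + 0.21·u($0) = 0.79·1 + 0.21·0 = 0.79.
The second indifference gives u($1,969) = 0.27·u($2,000) + 0.73·u($1,887) = 0.27·1.00 + 0.73·0.79 = 0.8467.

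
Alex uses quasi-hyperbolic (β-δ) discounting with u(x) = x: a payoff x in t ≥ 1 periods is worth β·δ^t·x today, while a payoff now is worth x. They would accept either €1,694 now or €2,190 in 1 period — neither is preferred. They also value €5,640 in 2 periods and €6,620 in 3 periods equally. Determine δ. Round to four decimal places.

The second indifference involves only future payoffs, so β cancels: β·δ^2·5640 = β·δ^3·6620, giving δ = 5640/6620 = 0.85196.

δ ≈ 0.8520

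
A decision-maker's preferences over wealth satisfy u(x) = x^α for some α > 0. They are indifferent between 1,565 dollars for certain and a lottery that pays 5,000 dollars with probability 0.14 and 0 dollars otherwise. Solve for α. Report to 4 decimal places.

α ≈ 1.6927

Since u(0) = 0, the lottery's EU is 0.14·5000^α.
Indifference: 1565^α = 0.14·5000^α, so (1565/5000)^α = 0.14.
Take logs: α = ln 0.14 / ln(1565/5000) ≈ 1.692660.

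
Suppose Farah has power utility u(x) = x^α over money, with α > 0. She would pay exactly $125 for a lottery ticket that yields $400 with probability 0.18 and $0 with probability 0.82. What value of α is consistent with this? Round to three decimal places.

Since u(0) = 0, the lottery's EU is 0.18·400^α.
Equating: 125^α = 0.18·400^α, i.e. 0.3125^α = 0.18.
α = ln(0.18) / ln(125/400) = -1.714798/-1.163151 ≈ 1.474.

α ≈ 1.474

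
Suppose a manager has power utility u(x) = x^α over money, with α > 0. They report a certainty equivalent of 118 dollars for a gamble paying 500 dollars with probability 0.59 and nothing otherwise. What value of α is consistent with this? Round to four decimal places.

The lottery's expected utility is 0.59·u(500) + 0.41·u(0) = 0.59·500^α (since u(0) = 0 for α > 0).
Equating: 118^α = 0.59·500^α, i.e. 0.2360^α = 0.59.
α = ln(0.59) / ln(118/500) = -0.5276327/-1.4439235 ≈ 0.3654.

α ≈ 0.3654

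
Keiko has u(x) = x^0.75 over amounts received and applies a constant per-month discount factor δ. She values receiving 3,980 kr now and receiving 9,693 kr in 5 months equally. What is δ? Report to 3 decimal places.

The payoff in 5 months is discounted by δ^5, so u(3980) = δ^5·u(9693) and δ^5 = u(3980)/u(9693).
With u(x) = x^0.75: δ^5 = 3980^0.75/9693^0.75 = (3980/9693)^0.75 = 0.51294.
Hence δ = (0.51294)^(1/5) = 0.87501.

δ ≈ 0.875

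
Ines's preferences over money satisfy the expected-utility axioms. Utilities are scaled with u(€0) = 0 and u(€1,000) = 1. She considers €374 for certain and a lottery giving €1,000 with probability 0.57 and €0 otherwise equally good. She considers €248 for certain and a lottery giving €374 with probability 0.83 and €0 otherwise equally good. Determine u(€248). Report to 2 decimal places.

From the first indifference, u(€374) = 0.57·u(€1,000) + 0.43·u(€0) = 0.57·1 + 0.43·0 = 0.57.
The second indifference gives u(€248) = 0.83·u(€374) + 0.17·u(€0) = 0.83·0.57 + 0.17·0.00 = 0.4731.

0.47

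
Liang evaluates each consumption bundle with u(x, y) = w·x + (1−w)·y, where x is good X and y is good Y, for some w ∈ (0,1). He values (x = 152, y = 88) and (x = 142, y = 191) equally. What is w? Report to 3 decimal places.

w = 0.912

Equating utilities: w·152 + (1−w)·88 = w·142 + (1−w)·191.
w·(152−142) = (1−w)·(191−88), i.e. w·10 = (1−w)·103.
Hence w = 103/(10+103) = 103/113 = 0.912.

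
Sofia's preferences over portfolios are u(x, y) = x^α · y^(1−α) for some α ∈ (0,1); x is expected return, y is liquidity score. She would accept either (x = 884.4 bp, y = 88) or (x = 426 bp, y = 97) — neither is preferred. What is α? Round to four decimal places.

Set the two utilities equal: 884.4^α·88^(1−α) = 426^α·97^(1−α).
Taking logs: α·ln 884.4 + (1−α)·ln 88 = α·ln 426 + (1−α)·ln 97, i.e. α·0.7304701 = (1−α)·0.0973742.
So α/(1−α) = (0.0973742)/(0.7304701) = 0.1333035, and α = 0.1333035/1.1333035 ≈ 0.1176.

α ≈ 0.1176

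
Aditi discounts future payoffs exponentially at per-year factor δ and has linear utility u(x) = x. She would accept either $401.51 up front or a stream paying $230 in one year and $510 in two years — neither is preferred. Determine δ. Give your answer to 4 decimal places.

The stream is worth 230δ + 510δ² today, so 230δ + 510δ² = 401.51.
Rearranged: 510δ² + 230δ − 401.51 = 0.
By the quadratic formula (taking the positive root), δ = (−230 + √871980.40) / 1020 ≈ 0.6900.

δ ≈ 0.6900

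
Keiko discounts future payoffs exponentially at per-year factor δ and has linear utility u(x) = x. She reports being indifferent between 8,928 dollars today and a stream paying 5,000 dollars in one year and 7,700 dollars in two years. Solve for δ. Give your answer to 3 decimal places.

The stream is worth 5000δ + 7700δ² today, so 5000δ + 7700δ² = 8928.
So 7700δ² + 5000δ − 8928 = 0.
By the quadratic formula (taking the positive root), δ = (−5000 + √299982400.00) / 15400 ≈ 0.800.

δ ≈ 0.800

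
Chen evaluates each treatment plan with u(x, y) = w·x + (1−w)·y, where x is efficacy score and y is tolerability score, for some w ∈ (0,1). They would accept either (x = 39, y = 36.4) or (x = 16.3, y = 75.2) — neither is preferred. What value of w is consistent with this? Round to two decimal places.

w = 0.63

Equating utilities: w·39 + (1−w)·36.4 = w·16.3 + (1−w)·75.2.
Collecting terms: w·22.7 = (1−w)·38.8.
The marginal rate of substitution is 38.8/22.7, so w = 38.8/(22.7+38.8) = 0.63.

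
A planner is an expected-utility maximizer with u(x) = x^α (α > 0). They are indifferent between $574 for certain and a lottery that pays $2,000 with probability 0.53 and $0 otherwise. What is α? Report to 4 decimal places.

α ≈ 0.5086

The lottery's expected utility is 0.53·u(2000) + 0.47·u(0) = 0.53·2000^α (since u(0) = 0 for α > 0).
Indifference: 574^α = 0.53·2000^α, so (574/2000)^α = 0.53.
Take logs: α = ln 0.53 / ln(574/2000) ≈ 0.508605.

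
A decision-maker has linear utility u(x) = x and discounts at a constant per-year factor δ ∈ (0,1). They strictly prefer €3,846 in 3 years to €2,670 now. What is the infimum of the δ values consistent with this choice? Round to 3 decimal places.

δ > 0.885

The preference means 2670 < δ^3·3846.
Hence δ^3 > 2670/3846 = 0.69423, and x ↦ x^(1/3) is increasing on (0,∞).
δ > 0.69423^(1/3) = 0.885.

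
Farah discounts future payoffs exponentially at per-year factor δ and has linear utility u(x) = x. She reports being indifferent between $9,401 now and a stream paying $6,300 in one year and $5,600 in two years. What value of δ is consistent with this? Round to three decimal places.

δ ≈ 0.850

Equating present values: 9401 = 6300δ + 5600δ².
That is, 5600δ² + 6300δ − 9401 = 0, a quadratic in δ.
The positive root is δ = [−6300 + √(6300² + 4·5600·9401)] / (2·5600) = (−6300 + 15820.000)/11200 ≈ 0.850.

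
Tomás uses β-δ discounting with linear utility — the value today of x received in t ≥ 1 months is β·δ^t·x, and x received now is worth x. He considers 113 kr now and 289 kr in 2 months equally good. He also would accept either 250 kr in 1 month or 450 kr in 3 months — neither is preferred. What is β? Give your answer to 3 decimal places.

β ≈ 0.704

The second indifference involves only future payoffs, so β cancels: β·δ^1·250 = β·δ^3·450, giving δ^2 = 250/450 = 0.55556, so δ = 0.74536.
Now use the now-vs-future pair: 113 = β·δ^2·289 gives β = 113/(0.55556·289) ≈ 0.704.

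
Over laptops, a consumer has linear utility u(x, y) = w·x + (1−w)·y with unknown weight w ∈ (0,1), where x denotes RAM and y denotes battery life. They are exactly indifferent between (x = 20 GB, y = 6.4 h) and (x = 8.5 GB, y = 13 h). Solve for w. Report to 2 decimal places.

Equating utilities: w·20 + (1−w)·6.4 = w·8.5 + (1−w)·13.
Collecting terms: w·11.5 = (1−w)·6.6.
The marginal rate of substitution is 6.6/11.5, so w = 6.6/(11.5+6.6) = 0.36.

w = 0.36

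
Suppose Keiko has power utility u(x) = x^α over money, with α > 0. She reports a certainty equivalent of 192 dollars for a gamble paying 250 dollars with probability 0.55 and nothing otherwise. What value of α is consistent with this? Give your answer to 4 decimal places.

α ≈ 2.2648

Since u(0) = 0, the lottery's EU is 0.55·250^α.
Indifference: 192^α = 0.55·250^α, so (192/250)^α = 0.55.
Taking logs: α·ln(192/250) = ln(0.55), so α = -0.5978370 / -0.2639655 ≈ 2.2648.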